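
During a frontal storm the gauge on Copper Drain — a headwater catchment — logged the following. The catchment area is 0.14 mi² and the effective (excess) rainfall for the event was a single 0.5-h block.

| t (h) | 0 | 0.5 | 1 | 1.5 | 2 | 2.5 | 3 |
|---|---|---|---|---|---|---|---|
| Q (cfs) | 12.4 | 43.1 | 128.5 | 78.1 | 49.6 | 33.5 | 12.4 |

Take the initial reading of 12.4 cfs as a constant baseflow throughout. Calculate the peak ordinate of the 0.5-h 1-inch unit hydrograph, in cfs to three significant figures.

U_p ≈ 77.5 cfs

Direct runoff: 0.0, 30.7, 116.1, 65.7, 37.2, 21.1, 0.0 cfs; ΣQ_DR = 270.8 cfs, peak = 116.1 cfs.
Runoff depth d = ΣQ_DR·Δt / A = 270.8 × 1800 / (0.14 mi²) = 1.499 in.
The 1-inch UH is the DRH scaled by (1 in)/d, so U_p = 116.1 × 1/1.499 = 77.5 cfs.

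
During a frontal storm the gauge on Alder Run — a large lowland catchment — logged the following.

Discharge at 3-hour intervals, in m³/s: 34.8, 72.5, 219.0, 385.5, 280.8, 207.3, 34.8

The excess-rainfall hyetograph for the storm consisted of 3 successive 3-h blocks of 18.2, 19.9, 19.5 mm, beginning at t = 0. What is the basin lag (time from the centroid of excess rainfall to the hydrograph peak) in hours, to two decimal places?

t_L ≈ 4.43 h

Centroid of excess rainfall: t_c = Σ P_i·t̄_i / ΣP_i = 4.5677 h (block centres at 1.5, 4.5, 7.5 h).
Hydrograph peak occurs at t = 9 h, so basin lag t_L = 9 − 4.5677 = 4.43 h.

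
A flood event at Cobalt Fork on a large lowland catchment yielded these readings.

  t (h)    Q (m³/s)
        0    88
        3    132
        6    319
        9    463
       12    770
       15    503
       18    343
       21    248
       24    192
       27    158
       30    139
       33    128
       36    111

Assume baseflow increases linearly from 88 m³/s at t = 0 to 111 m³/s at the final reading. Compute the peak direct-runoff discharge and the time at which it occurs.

Subtracting baseflow gives direct-runoff ordinates: 0.00, 42.08, 227.17, 369.25, 674.33, 405.42, 243.50, 146.58, 88.67, 52.75, 31.83, 18.92, 0.00 m³/s.
The maximum is 674.33 m³/s, occurring at the reading for t = 12 h.

Q_p = 674.33 m³/s at t = 12 h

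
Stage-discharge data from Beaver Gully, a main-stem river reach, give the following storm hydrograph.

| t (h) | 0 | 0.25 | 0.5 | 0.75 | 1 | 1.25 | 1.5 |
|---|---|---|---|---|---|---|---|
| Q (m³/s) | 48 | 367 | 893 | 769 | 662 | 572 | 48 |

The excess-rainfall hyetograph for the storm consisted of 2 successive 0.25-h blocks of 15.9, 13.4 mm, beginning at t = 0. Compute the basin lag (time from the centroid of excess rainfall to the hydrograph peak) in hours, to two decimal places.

Centroid of excess rainfall: t_c = Σ P_i·t̄_i / ΣP_i = 0.2393 h (block centres at 0.125, 0.375 h).
Hydrograph peak occurs at t = 0.5 h, so basin lag t_L = 0.5 − 0.2393 = 0.26 h.

t_L ≈ 0.26 h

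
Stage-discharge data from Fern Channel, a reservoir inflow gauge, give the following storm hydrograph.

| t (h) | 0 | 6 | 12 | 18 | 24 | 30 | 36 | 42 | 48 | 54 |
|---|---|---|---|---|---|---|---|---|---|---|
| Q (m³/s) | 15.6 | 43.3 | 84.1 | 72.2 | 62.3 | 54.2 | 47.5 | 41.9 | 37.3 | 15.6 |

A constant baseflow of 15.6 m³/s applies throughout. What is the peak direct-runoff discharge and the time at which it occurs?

Q_p = 68.5 m³/s at t = 12 h

Subtracting baseflow gives direct-runoff ordinates: 0.0, 27.7, 68.5, 56.6, 46.7, 38.6, 31.9, 26.3, 21.7, 0.0 m³/s.
The maximum is 68.5 m³/s, occurring at the reading for t = 12 h.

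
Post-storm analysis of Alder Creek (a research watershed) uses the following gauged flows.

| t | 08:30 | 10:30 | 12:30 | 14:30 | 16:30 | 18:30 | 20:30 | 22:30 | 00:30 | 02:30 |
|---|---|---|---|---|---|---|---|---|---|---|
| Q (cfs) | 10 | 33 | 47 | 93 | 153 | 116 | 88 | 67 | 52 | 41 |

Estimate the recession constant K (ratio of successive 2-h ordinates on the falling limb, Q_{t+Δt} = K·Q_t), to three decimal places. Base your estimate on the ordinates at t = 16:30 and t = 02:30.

Using the recession-limb readings at t = 16:30 and t = 02:30: Q falls from 153 to 41 cfs over 5 intervals.
K = (Q₂/Q₁)^(1/5) = (41/153)^(1/5) = 0.768.

K ≈ 0.768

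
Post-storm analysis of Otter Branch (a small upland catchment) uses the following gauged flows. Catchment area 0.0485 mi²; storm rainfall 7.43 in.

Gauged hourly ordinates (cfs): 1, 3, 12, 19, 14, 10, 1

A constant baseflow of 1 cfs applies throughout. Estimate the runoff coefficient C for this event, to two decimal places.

ΣQ_DR = 53.00 cfs; V = ΣQ_DR·Δt = 1.908 × 10^5 ft³.
Runoff depth d = V / A = 1.693 in.
C = d / P = 1.693 / 7.43 = 0.23.

C ≈ 0.23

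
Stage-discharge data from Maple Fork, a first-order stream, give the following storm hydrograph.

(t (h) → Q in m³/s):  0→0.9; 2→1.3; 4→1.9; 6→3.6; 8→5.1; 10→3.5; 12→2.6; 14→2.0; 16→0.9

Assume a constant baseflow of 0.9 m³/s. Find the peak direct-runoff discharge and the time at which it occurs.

Q_p = 4.2 m³/s at t = 8 h

Subtracting baseflow gives direct-runoff ordinates: 0.0, 0.4, 1.0, 2.7, 4.2, 2.6, 1.7, 1.1, 0.0 m³/s.
The maximum is 4.2 m³/s, occurring at the reading for t = 8 h.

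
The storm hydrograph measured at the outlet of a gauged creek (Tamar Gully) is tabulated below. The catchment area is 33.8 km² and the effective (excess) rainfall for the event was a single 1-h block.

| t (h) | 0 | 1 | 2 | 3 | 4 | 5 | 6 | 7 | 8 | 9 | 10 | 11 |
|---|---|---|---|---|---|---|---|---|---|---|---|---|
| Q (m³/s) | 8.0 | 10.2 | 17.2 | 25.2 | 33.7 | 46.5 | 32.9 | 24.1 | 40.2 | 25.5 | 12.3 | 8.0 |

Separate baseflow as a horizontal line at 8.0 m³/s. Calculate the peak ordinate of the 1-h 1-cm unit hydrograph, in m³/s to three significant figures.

Direct runoff: 0.0, 2.2, 9.2, 17.2, 25.7, 38.5, 24.9, 16.1, 32.2, 17.5, 4.3, 0.0 m³/s; ΣQ_DR = 187.8 m³/s, peak = 38.5 m³/s.
Runoff depth d = ΣQ_DR·Δt / A = 187.8 × 3600 / (33.8 km²) = 20.00 mm.
The 1-cm UH is the DRH scaled by (10 mm)/d, so U_p = 38.5 × 10/20.00 = 19.2 m³/s.

U_p ≈ 19.2 m³/s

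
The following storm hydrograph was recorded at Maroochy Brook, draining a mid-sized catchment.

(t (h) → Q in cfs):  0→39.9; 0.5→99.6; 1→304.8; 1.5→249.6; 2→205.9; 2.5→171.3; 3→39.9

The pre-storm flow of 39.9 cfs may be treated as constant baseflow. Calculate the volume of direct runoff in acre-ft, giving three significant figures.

Direct-runoff ordinates (Q − Q_b): 0.0, 59.7, 264.9, 209.7, 166.0, 131.4, 0.0 cfs.
ΣQ_DR = 831.7 cfs.
With Δt = 0.5 h = 1800 s, V = ΣQ_DR · Δt = 831.7 × 1800 = 1.50 × 10^6 ft³ = 34.4 acre-ft.

V ≈ 34.4 acre-ft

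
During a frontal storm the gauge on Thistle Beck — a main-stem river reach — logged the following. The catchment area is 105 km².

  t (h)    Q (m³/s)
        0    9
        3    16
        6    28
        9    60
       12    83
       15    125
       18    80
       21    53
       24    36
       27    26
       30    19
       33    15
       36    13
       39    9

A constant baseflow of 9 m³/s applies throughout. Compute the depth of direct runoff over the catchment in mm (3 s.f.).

d ≈ 45.9 mm

Direct runoff: 0.0, 7.0, 19.0, 51.0, 74.0, 116.0, 71.0, 44.0, 27.0, 17.0, 10.0, 6.0, 4.0, 0.0 m³/s; ΣQ_DR = 446.0 m³/s.
V = ΣQ_DR · Δt = 446.0 × 10800 s = 4.817 × 10^6 m³.
Over A = 105 km², depth = V / A = 45.9 mm.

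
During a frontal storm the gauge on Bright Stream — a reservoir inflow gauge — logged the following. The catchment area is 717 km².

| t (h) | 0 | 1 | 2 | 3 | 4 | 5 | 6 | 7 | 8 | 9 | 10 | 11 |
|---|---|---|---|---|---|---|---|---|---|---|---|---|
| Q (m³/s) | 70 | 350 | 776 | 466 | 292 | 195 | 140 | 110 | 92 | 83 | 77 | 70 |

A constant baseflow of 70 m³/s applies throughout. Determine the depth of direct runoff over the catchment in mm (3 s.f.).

Direct runoff: 0.0, 280.0, 706.0, 396.0, 222.0, 125.0, 70.0, 40.0, 22.0, 13.0, 7.0, 0.0 m³/s; ΣQ_DR = 1881 m³/s.
V = ΣQ_DR · Δt = 1881 × 3600 s = 6.772 × 10^6 m³.
Over A = 717 km², depth = V / A = 9.44 mm.

d ≈ 9.44 mm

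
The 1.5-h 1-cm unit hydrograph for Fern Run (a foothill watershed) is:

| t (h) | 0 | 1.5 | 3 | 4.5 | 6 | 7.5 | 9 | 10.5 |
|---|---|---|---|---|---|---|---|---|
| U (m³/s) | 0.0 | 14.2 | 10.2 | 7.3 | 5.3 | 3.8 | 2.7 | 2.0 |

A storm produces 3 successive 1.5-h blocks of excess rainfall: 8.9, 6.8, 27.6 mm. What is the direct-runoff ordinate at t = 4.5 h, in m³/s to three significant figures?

By discrete convolution, Q_j = Σ (P_i / 10 mm) · U_{j−i}.
At t = 4.5 h (j=3): Q = (8.9/10)·7.3 + (6.8/10)·10.2 + (27.6/10)·14.2 = 52.6 m³/s.

Q ≈ 52.6 m³/s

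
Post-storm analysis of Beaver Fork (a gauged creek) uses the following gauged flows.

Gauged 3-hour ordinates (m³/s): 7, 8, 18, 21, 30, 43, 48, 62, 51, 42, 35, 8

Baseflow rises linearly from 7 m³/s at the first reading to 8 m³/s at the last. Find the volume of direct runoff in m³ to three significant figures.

V ≈ 3.06 × 10^6 m³

Direct-runoff ordinates (Q − Q_b): 0.00, 0.91, 10.82, 13.73, 22.64, 35.55, 40.45, 54.36, 43.27, 34.18, 27.09, 0.00 m³/s.
ΣQ_DR = 283.0 m³/s.
With Δt = 3 h = 10800 s, V = ΣQ_DR · Δt = 283.0 × 10800 = 3.06 × 10^6 m³.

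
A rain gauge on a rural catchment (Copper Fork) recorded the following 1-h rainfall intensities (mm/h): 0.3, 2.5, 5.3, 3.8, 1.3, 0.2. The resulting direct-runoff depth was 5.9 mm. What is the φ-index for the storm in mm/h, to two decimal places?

φ ≈ 1.90 mm/h

Only the 3 blocks with intensity above φ contribute runoff: 2.5, 5.3, 3.8 mm/h.
Σ(I−φ)·Δt = d  ⇒  (2.5+5.3+3.8 − 3φ)·1 = 5.9
φ = (11.60 − 5.9/1) / 3 = 1.90 mm/h.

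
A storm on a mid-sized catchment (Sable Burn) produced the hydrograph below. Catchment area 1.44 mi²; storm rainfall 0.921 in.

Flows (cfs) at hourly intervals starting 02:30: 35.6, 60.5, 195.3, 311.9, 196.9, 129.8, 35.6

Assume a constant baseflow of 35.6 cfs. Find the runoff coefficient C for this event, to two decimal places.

C ≈ 0.84

ΣQ_DR = 716.4 cfs; V = ΣQ_DR·Δt = 2.579 × 10^6 ft³.
Runoff depth d = V / A = 0.7709 in.
C = d / P = 0.7709 / 0.921 = 0.84.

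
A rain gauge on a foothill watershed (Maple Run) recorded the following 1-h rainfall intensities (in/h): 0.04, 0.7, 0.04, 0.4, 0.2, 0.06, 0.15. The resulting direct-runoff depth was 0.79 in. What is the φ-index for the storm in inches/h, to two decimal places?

φ ≈ 0.17 in/h

Only the 3 blocks with intensity above φ contribute runoff: 0.7, 0.4, 0.2 in/h.
Σ(I−φ)·Δt = d  ⇒  (0.7+0.4+0.2 − 3φ)·1 = 0.79
φ = (1.300 − 0.79/1) / 3 = 0.17 in/h.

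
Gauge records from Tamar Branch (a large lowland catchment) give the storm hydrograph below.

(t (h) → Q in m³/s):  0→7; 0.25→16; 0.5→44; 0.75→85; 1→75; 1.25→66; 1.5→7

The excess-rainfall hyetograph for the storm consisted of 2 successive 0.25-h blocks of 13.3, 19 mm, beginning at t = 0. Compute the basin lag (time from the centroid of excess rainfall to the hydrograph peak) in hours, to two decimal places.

t_L ≈ 0.48 h

Centroid of excess rainfall: t_c = Σ P_i·t̄_i / ΣP_i = 0.2721 h (block centres at 0.125, 0.375 h).
Hydrograph peak occurs at t = 0.75 h, so basin lag t_L = 0.75 − 0.2721 = 0.48 h.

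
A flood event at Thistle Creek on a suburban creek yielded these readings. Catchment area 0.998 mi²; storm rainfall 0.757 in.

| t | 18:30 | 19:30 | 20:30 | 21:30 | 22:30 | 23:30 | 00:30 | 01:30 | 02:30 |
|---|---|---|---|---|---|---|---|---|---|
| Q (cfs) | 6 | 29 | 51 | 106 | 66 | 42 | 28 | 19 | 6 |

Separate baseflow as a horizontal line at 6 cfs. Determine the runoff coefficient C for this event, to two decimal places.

C ≈ 0.61

ΣQ_DR = 299.0 cfs; V = ΣQ_DR·Δt = 1.076 × 10^6 ft³.
Runoff depth d = V / A = 0.4643 in.
C = d / P = 0.4643 / 0.757 = 0.61.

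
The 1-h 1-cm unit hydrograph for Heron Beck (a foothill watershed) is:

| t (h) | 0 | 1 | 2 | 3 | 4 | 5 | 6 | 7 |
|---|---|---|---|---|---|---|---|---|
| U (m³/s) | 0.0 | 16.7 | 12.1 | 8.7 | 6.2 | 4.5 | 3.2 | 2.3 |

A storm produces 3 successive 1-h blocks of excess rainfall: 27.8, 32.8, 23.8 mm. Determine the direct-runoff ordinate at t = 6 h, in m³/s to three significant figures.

Q ≈ 38.4 m³/s

By discrete convolution, Q_j = Σ (P_i / 10 mm) · U_{j−i}.
At t = 6 h (j=6): Q = (27.8/10)·3.2 + (32.8/10)·4.5 + (23.8/10)·6.2 = 38.4 m³/s.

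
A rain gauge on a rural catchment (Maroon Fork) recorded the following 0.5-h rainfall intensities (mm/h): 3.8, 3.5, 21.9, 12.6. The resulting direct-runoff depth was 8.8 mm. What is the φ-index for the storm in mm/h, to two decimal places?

Only the 2 blocks with intensity above φ contribute runoff: 21.9, 12.6 mm/h.
Σ(I−φ)·Δt = d  ⇒  (21.9+12.6 − 2φ)·0.5 = 8.8
φ = (34.50 − 8.8/0.5) / 2 = 8.45 mm/h.

φ ≈ 8.45 mm/h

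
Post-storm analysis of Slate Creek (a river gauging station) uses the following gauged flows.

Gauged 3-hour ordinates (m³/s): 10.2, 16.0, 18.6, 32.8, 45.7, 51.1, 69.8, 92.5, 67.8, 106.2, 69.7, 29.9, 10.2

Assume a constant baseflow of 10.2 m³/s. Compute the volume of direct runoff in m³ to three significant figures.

Direct-runoff ordinates (Q − Q_b): 0.0, 5.8, 8.4, 22.6, 35.5, 40.9, 59.6, 82.3, 57.6, 96.0, 59.5, 19.7, 0.0 m³/s.
ΣQ_DR = 487.9 m³/s.
With Δt = 3 h = 10800 s, V = ΣQ_DR · Δt = 487.9 × 10800 = 5.27 × 10^6 m³.

V ≈ 5.27 × 10^6 m³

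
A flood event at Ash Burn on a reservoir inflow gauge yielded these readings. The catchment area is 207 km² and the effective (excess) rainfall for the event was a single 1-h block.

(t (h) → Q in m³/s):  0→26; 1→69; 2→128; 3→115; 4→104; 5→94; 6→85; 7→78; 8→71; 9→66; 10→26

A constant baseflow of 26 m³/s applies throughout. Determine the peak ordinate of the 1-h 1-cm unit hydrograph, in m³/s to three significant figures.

Direct runoff: 0.0, 43.0, 102.0, 89.0, 78.0, 68.0, 59.0, 52.0, 45.0, 40.0, 0.0 m³/s; ΣQ_DR = 576.0 m³/s, peak = 102.0 m³/s.
Runoff depth d = ΣQ_DR·Δt / A = 576.0 × 3600 / (207 km²) = 10.02 mm.
The 1-cm UH is the DRH scaled by (10 mm)/d, so U_p = 102.0 × 10/10.02 = 102 m³/s.

U_p ≈ 102 m³/s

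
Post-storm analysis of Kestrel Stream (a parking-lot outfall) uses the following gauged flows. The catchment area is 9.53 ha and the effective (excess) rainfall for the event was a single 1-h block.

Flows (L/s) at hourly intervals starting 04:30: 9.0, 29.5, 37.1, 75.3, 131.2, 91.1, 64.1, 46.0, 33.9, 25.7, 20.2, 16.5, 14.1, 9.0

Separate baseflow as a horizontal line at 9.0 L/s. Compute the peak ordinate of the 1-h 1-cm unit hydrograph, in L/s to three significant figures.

Direct runoff: 0.0, 20.5, 28.1, 66.3, 122.2, 82.1, 55.1, 37.0, 24.9, 16.7, 11.2, 7.5, 5.1, 0.0 L/s; ΣQ_DR = 476.7 L/s, peak = 122.2 L/s.
Runoff depth d = ΣQ_DR·Δt / A = 476.7 × 3600 / (9.53 ha) = 18.01 mm.
The 1-cm UH is the DRH scaled by (10 mm)/d, so U_p = 122.2 × 10/18.01 = 67.9 L/s.

U_p ≈ 67.9 L/s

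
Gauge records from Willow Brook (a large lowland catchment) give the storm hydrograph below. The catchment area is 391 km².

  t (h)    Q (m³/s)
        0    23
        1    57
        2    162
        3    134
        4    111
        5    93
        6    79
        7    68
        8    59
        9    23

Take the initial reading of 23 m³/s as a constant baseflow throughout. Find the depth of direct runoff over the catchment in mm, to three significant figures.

Direct runoff: 0.0, 34.0, 139.0, 111.0, 88.0, 70.0, 56.0, 45.0, 36.0, 0.0 m³/s; ΣQ_DR = 579.0 m³/s.
V = ΣQ_DR · Δt = 579.0 × 3600 s = 2.084 × 10^6 m³.
Over A = 391 km², depth = V / A = 5.33 mm.

d ≈ 5.33 mm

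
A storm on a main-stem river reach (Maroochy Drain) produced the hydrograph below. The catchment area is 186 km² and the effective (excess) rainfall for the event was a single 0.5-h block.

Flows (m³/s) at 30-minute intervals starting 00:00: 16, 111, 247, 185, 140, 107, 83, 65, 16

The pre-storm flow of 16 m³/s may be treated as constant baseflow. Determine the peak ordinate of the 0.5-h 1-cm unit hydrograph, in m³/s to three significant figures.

U_p ≈ 289 m³/s

Direct runoff: 0.0, 95.0, 231.0, 169.0, 124.0, 91.0, 67.0, 49.0, 0.0 m³/s; ΣQ_DR = 826.0 m³/s, peak = 231.0 m³/s.
Runoff depth d = ΣQ_DR·Δt / A = 826.0 × 1800 / (186 km²) = 7.994 mm.
The 1-cm UH is the DRH scaled by (10 mm)/d, so U_p = 231.0 × 10/7.994 = 289 m³/s.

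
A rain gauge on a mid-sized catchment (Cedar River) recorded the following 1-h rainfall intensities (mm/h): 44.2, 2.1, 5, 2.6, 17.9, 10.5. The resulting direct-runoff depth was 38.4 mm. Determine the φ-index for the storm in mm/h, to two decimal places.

Only the 2 blocks with intensity above φ contribute runoff: 44.2, 17.9 mm/h.
Σ(I−φ)·Δt = d  ⇒  (44.2+17.9 − 2φ)·1 = 38.4
φ = (62.10 − 38.4/1) / 2 = 11.85 mm/h.

φ ≈ 11.85 mm/h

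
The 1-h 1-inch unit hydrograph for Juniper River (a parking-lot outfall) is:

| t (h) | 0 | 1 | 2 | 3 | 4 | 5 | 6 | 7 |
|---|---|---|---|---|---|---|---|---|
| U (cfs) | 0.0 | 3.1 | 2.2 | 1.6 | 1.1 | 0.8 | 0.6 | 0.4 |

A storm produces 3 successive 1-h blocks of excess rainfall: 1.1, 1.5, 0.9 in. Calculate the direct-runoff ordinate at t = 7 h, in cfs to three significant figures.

By discrete convolution, Q_j = Σ (P_i / 1 in) · U_{j−i}.
At t = 7 h (j=7): Q = (1.1/1)·0.4 + (1.5/1)·0.6 + (0.9/1)·0.8 = 2.06 cfs.

Q ≈ 2.06 cfs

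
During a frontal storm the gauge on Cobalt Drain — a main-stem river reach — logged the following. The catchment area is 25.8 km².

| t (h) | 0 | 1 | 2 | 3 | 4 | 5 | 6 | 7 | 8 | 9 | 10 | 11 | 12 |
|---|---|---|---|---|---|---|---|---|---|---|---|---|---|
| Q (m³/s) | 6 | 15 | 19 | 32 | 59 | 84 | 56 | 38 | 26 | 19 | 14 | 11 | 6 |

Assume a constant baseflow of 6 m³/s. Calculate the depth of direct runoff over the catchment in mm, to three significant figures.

Direct runoff: 0.0, 9.0, 13.0, 26.0, 53.0, 78.0, 50.0, 32.0, 20.0, 13.0, 8.0, 5.0, 0.0 m³/s; ΣQ_DR = 307.0 m³/s.
V = ΣQ_DR · Δt = 307.0 × 3600 s = 1.105 × 10^6 m³.
Over A = 25.8 km², depth = V / A = 42.8 mm.

d ≈ 42.8 mm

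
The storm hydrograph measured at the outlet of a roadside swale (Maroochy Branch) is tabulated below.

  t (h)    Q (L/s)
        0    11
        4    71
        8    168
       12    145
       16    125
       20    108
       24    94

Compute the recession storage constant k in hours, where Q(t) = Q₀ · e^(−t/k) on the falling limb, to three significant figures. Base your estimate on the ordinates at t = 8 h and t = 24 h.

On the falling limb, Q drops from 168 to 94 L/s between t = 8 h and t = 24 h (Δt = 16 h).
k = −Δt / ln(Q₂/Q₁) = −16 / ln(94/168) = 27.6 h.

k ≈ 27.6 h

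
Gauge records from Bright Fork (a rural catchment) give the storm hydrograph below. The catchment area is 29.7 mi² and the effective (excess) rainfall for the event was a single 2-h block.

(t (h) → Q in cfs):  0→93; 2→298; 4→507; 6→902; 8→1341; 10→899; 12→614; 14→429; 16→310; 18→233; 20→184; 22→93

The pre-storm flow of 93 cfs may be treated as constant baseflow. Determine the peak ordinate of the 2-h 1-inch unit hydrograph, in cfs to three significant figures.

Direct runoff: 0.0, 205.0, 414.0, 809.0, 1248.0, 806.0, 521.0, 336.0, 217.0, 140.0, 91.0, 0.0 cfs; ΣQ_DR = 4787 cfs, peak = 1248.0 cfs.
Runoff depth d = ΣQ_DR·Δt / A = 4787 × 7200 / (29.7 mi²) = 0.4995 in.
The 1-inch UH is the DRH scaled by (1 in)/d, so U_p = 1248.0 × 1/0.4995 = 2500 cfs.

U_p ≈ 2500 cfs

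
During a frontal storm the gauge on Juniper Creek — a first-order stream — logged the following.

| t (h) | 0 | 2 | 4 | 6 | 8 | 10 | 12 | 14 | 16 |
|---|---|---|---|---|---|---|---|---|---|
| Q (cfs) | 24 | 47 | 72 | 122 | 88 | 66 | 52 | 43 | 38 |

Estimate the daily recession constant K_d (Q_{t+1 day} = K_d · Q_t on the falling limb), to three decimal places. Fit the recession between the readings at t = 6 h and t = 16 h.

Between t = 6 h and t = 16 h the flow falls from 122 to 38 cfs over 5×2 h = 10 h.
Per-interval ratio K = (38/122)^(1/5) = 0.7919; K_d = K^(24/2) = 0.061.

K_d ≈ 0.061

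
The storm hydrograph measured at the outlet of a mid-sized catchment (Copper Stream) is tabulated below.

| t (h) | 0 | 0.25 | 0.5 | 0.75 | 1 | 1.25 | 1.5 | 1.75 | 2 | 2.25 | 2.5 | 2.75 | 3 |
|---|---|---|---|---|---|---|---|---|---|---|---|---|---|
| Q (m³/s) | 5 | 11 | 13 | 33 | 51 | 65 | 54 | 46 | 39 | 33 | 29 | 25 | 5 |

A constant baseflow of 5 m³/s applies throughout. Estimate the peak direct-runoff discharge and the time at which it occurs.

Subtracting baseflow gives direct-runoff ordinates: 0.0, 6.0, 8.0, 28.0, 46.0, 60.0, 49.0, 41.0, 34.0, 28.0, 24.0, 20.0, 0.0 m³/s.
The maximum is 60.0 m³/s, occurring at the reading for t = 1.25 h.

Q_p = 60.0 m³/s at t = 1.25 h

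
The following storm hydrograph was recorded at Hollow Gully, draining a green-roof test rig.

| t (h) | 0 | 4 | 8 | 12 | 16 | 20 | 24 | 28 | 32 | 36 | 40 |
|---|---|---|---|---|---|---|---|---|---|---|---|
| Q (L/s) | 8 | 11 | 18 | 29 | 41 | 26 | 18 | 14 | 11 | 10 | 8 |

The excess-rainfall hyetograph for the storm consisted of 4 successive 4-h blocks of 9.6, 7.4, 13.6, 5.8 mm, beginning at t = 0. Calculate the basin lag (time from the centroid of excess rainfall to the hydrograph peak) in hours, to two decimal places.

Centroid of excess rainfall: t_c = Σ P_i·t̄_i / ΣP_i = 7.7143 h (block centres at 2, 6, 10, 14 h).
Hydrograph peak occurs at t = 16 h, so basin lag t_L = 16 − 7.7143 = 8.29 h.

t_L ≈ 8.29 h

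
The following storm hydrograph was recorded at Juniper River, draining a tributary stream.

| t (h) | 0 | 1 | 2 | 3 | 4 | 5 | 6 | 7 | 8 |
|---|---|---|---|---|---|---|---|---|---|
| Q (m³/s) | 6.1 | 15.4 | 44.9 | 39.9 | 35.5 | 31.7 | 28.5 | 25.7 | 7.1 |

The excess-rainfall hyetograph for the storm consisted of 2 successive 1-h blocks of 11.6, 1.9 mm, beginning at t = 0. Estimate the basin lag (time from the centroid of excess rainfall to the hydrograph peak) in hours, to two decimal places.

t_L ≈ 1.36 h

Centroid of excess rainfall: t_c = Σ P_i·t̄_i / ΣP_i = 0.6407 h (block centres at 0.5, 1.5 h).
Hydrograph peak occurs at t = 2 h, so basin lag t_L = 2 − 0.6407 = 1.36 h.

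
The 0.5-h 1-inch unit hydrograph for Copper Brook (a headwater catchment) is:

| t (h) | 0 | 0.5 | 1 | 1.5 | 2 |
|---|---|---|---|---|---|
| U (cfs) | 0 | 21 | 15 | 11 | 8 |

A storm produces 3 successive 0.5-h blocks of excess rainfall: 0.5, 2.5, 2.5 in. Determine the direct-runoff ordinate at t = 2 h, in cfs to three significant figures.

Q ≈ 69.0 cfs

By discrete convolution, Q_j = Σ (P_i / 1 in) · U_{j−i}.
At t = 2 h (j=4): Q = (0.5/1)·8 + (2.5/1)·11 + (2.5/1)·15 = 69.0 cfs.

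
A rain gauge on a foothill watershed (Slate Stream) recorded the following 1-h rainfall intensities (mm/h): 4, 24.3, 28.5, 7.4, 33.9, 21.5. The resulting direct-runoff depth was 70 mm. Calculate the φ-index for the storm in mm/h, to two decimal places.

φ ≈ 9.55 mm/h

Only the 4 blocks with intensity above φ contribute runoff: 24.3, 28.5, 33.9, 21.5 mm/h.
Σ(I−φ)·Δt = d  ⇒  (24.3+28.5+33.9+21.5 − 4φ)·1 = 70
φ = (108.2 − 70/1) / 4 = 9.55 mm/h.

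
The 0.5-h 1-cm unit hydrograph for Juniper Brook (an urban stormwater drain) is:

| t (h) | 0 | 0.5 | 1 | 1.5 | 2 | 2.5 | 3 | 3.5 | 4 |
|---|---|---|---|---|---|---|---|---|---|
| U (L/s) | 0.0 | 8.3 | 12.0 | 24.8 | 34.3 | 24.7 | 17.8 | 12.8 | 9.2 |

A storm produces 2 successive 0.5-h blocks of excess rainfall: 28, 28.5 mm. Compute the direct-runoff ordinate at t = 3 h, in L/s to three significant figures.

By discrete convolution, Q_j = Σ (P_i / 10 mm) · U_{j−i}.
At t = 3 h (j=6): Q = (28/10)·17.8 + (28.5/10)·24.7 = 120 L/s.

Q ≈ 120 L/s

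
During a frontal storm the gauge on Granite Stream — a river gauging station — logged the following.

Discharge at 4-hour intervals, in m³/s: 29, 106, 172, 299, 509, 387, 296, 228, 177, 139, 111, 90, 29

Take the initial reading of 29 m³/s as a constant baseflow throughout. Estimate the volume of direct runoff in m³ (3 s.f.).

Direct-runoff ordinates (Q − Q_b): 0.0, 77.0, 143.0, 270.0, 480.0, 358.0, 267.0, 199.0, 148.0, 110.0, 82.0, 61.0, 0.0 m³/s.
ΣQ_DR = 2195 m³/s.
With Δt = 4 h = 14400 s, V = ΣQ_DR · Δt = 2195 × 14400 = 3.16 × 10^7 m³.

V ≈ 3.16 × 10^7 m³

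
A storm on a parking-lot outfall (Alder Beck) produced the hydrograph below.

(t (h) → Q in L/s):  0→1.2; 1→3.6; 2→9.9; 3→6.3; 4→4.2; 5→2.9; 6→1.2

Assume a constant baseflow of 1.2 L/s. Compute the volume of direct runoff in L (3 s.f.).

V ≈ 75200 L

Direct-runoff ordinates (Q − Q_b): 0.0, 2.4, 8.7, 5.1, 3.0, 1.7, 0.0 L/s.
ΣQ_DR = 20.90 L/s.
With Δt = 1 h = 3600 s, V = ΣQ_DR · Δt = 20.90 × 3600 = 75200 L.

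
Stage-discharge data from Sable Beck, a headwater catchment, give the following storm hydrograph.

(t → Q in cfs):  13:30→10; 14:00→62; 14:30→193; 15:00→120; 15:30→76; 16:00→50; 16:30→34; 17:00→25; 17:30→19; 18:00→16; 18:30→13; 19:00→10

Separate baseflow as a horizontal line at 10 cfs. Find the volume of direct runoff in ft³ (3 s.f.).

Direct-runoff ordinates (Q − Q_b): 0.0, 52.0, 183.0, 110.0, 66.0, 40.0, 24.0, 15.0, 9.0, 6.0, 3.0, 0.0 cfs.
ΣQ_DR = 508.0 cfs.
With Δt = 0.5 h = 1800 s, V = ΣQ_DR · Δt = 508.0 × 1800 = 9.14 × 10^5 ft³.

V ≈ 9.14 × 10^5 ft³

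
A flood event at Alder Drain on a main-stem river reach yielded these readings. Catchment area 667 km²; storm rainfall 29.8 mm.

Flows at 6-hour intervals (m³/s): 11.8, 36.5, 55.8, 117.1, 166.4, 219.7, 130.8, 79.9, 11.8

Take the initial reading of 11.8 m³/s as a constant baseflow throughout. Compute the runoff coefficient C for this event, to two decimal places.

ΣQ_DR = 723.6 m³/s; V = ΣQ_DR·Δt = 1.563 × 10^7 m³.
Runoff depth d = V / A = 23.43 mm.
C = d / P = 23.43 / 29.8 = 0.79.

C ≈ 0.79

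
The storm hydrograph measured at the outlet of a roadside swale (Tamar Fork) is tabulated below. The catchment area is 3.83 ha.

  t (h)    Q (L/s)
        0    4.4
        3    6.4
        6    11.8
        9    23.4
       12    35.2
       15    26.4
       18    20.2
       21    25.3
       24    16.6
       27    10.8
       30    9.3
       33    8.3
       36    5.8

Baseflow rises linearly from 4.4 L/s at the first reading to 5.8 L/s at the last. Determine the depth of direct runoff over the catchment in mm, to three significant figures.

d ≈ 38.8 mm

Direct runoff: 0.00, 1.88, 7.17, 18.65, 30.33, 21.42, 15.10, 20.08, 11.27, 5.35, 3.73, 2.62, 0.00 L/s; ΣQ_DR = 137.6 L/s.
V = ΣQ_DR · Δt = 137.6 × 10800 s = 1.486 × 10^6 L.
Over A = 3.83 ha, depth = V / A = 38.8 mm.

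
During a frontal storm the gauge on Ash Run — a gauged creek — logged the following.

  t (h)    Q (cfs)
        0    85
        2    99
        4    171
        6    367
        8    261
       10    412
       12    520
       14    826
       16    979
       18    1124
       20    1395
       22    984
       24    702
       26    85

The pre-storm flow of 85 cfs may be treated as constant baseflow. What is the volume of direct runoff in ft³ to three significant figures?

V ≈ 4.91 × 10^7 ft³

Direct-runoff ordinates (Q − Q_b): 0.0, 14.0, 86.0, 282.0, 176.0, 327.0, 435.0, 741.0, 894.0, 1039.0, 1310.0, 899.0, 617.0, 0.0 cfs.
ΣQ_DR = 6820 cfs.
With Δt = 2 h = 7200 s, V = ΣQ_DR · Δt = 6820 × 7200 = 4.91 × 10^7 ft³.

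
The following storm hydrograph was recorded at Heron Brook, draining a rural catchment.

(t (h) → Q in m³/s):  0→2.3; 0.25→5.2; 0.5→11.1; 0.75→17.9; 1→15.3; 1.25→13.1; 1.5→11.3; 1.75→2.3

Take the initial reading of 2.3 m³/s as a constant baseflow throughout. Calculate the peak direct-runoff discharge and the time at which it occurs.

Subtracting baseflow gives direct-runoff ordinates: 0.0, 2.9, 8.8, 15.6, 13.0, 10.8, 9.0, 0.0 m³/s.
The maximum is 15.6 m³/s, occurring at the reading for t = 0.75 h.

Q_p = 15.6 m³/s at t = 0.75 h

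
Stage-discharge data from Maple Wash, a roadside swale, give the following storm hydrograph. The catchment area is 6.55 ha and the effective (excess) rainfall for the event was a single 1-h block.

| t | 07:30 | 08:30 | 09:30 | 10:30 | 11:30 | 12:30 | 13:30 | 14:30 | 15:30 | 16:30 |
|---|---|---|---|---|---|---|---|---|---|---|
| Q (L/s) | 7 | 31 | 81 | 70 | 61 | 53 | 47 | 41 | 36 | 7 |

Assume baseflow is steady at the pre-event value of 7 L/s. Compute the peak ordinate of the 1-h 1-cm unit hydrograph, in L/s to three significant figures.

U_p ≈ 37.0 L/s

Direct runoff: 0.0, 24.0, 74.0, 63.0, 54.0, 46.0, 40.0, 34.0, 29.0, 0.0 L/s; ΣQ_DR = 364.0 L/s, peak = 74.0 L/s.
Runoff depth d = ΣQ_DR·Δt / A = 364.0 × 3600 / (6.55 ha) = 20.01 mm.
The 1-cm UH is the DRH scaled by (10 mm)/d, so U_p = 74.0 × 10/20.01 = 37.0 L/s.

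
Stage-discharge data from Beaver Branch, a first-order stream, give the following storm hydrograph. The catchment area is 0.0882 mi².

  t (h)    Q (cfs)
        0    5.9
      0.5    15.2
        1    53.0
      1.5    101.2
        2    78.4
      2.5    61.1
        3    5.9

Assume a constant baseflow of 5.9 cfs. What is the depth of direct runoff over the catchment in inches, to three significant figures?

Direct runoff: 0.0, 9.3, 47.1, 95.3, 72.5, 55.2, 0.0 cfs; ΣQ_DR = 279.4 cfs.
V = ΣQ_DR · Δt = 279.4 × 1800 s = 5.029 × 10^5 ft³.
Over A = 0.0882 mi², depth = V / A = 2.45 in.

d ≈ 2.45 in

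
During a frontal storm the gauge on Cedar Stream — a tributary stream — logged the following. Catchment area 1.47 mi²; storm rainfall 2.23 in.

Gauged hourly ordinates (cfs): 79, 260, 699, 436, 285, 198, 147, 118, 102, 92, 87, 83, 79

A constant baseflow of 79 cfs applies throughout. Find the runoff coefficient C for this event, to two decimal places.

ΣQ_DR = 1638 cfs; V = ΣQ_DR·Δt = 5.897 × 10^6 ft³.
Runoff depth d = V / A = 1.727 in.
C = d / P = 1.727 / 2.23 = 0.77.

C ≈ 0.77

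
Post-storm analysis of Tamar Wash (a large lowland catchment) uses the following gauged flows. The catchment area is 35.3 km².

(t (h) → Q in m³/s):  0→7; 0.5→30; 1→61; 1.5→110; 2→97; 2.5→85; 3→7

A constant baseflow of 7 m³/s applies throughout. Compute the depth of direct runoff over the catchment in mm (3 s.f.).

d ≈ 17.7 mm

Direct runoff: 0.0, 23.0, 54.0, 103.0, 90.0, 78.0, 0.0 m³/s; ΣQ_DR = 348.0 m³/s.
V = ΣQ_DR · Δt = 348.0 × 1800 s = 6.264 × 10^5 m³.
Over A = 35.3 km², depth = V / A = 17.7 mm.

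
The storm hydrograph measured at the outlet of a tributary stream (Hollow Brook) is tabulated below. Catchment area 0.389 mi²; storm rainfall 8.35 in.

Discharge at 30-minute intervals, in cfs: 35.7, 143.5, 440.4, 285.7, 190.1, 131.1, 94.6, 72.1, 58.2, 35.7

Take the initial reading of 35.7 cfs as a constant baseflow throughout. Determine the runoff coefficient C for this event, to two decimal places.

C ≈ 0.27

ΣQ_DR = 1130 cfs; V = ΣQ_DR·Δt = 2.034 × 10^6 ft³.
Runoff depth d = V / A = 2.251 in.
C = d / P = 2.251 / 8.35 = 0.27.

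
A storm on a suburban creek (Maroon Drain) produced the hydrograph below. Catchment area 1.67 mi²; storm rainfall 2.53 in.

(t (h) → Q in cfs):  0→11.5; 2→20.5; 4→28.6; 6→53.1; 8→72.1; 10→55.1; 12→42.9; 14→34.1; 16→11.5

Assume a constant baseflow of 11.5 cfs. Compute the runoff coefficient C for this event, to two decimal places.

C ≈ 0.17

ΣQ_DR = 225.9 cfs; V = ΣQ_DR·Δt = 1.626 × 10^6 ft³.
Runoff depth d = V / A = 0.4192 in.
C = d / P = 0.4192 / 2.53 = 0.17.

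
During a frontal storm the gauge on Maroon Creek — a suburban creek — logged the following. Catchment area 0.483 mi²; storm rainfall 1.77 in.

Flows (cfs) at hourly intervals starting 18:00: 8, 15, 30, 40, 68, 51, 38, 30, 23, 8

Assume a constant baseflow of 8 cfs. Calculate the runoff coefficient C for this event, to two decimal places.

C ≈ 0.42

ΣQ_DR = 231.0 cfs; V = ΣQ_DR·Δt = 8.316 × 10^5 ft³.
Runoff depth d = V / A = 0.7411 in.
C = d / P = 0.7411 / 1.77 = 0.42.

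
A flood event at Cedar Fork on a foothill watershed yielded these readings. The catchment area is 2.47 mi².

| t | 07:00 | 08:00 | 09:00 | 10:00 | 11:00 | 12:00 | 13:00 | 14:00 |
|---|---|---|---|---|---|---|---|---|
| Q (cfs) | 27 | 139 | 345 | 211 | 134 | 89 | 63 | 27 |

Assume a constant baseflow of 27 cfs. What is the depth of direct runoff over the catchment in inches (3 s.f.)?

d ≈ 0.514 in

Direct runoff: 0.0, 112.0, 318.0, 184.0, 107.0, 62.0, 36.0, 0.0 cfs; ΣQ_DR = 819.0 cfs.
V = ΣQ_DR · Δt = 819.0 × 3600 s = 2.948 × 10^6 ft³.
Over A = 2.47 mi², depth = V / A = 0.514 in.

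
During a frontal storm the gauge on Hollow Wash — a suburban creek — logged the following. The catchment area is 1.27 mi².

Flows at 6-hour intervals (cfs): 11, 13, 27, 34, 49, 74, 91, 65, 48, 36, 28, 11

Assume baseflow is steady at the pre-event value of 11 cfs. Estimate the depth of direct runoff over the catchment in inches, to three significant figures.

d ≈ 2.60 in

Direct runoff: 0.0, 2.0, 16.0, 23.0, 38.0, 63.0, 80.0, 54.0, 37.0, 25.0, 17.0, 0.0 cfs; ΣQ_DR = 355.0 cfs.
V = ΣQ_DR · Δt = 355.0 × 21600 s = 7.668 × 10^6 ft³.
Over A = 1.27 mi², depth = V / A = 2.60 in.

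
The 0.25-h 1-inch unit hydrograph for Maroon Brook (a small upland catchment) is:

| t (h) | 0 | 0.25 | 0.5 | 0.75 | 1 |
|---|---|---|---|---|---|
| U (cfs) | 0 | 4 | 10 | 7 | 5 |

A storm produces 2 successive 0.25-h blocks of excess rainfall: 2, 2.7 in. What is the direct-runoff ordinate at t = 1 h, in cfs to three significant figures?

Q ≈ 28.9 cfs

By discrete convolution, Q_j = Σ (P_i / 1 in) · U_{j−i}.
At t = 1 h (j=4): Q = (2/1)·5 + (2.7/1)·7 = 28.9 cfs.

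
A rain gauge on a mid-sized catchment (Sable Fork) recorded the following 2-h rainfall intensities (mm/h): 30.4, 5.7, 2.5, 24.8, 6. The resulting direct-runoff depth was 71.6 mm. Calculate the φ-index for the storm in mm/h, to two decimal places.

φ ≈ 9.70 mm/h

Only the 2 blocks with intensity above φ contribute runoff: 30.4, 24.8 mm/h.
Σ(I−φ)·Δt = d  ⇒  (30.4+24.8 − 2φ)·2 = 71.6
φ = (55.20 − 71.6/2) / 2 = 9.70 mm/h.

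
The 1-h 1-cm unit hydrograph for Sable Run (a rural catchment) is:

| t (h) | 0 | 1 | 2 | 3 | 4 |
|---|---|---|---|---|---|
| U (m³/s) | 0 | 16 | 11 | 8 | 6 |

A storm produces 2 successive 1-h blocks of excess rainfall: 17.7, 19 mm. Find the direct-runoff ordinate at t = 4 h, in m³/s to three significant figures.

Q ≈ 25.8 m³/s

By discrete convolution, Q_j = Σ (P_i / 10 mm) · U_{j−i}.
At t = 4 h (j=4): Q = (17.7/10)·6 + (19/10)·8 = 25.8 m³/s.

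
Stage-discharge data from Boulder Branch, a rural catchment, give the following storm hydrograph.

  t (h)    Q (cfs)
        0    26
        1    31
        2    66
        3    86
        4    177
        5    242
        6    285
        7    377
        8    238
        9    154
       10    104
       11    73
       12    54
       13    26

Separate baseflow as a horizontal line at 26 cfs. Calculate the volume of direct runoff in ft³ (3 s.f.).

V ≈ 5.67 × 10^6 ft³

Direct-runoff ordinates (Q − Q_b): 0.0, 5.0, 40.0, 60.0, 151.0, 216.0, 259.0, 351.0, 212.0, 128.0, 78.0, 47.0, 28.0, 0.0 cfs.
ΣQ_DR = 1575 cfs.
With Δt = 1 h = 3600 s, V = ΣQ_DR · Δt = 1575 × 3600 = 5.67 × 10^6 ft³.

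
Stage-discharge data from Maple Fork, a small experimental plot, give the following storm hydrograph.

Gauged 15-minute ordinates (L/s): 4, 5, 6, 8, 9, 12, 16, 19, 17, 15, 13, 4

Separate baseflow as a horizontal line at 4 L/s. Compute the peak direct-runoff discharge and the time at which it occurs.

Q_p = 15.0 L/s at t = 1.75 h

Subtracting baseflow gives direct-runoff ordinates: 0.0, 1.0, 2.0, 4.0, 5.0, 8.0, 12.0, 15.0, 13.0, 11.0, 9.0, 0.0 L/s.
The maximum is 15.0 L/s, occurring at the reading for t = 1.75 h.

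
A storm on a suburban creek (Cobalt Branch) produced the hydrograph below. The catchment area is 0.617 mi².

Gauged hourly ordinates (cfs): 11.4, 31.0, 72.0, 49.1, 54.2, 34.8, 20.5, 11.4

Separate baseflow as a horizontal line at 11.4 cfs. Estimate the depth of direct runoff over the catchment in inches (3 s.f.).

d ≈ 0.485 in

Direct runoff: 0.0, 19.6, 60.6, 37.7, 42.8, 23.4, 9.1, 0.0 cfs; ΣQ_DR = 193.2 cfs.
V = ΣQ_DR · Δt = 193.2 × 3600 s = 6.955 × 10^5 ft³.
Over A = 0.617 mi², depth = V / A = 0.485 in.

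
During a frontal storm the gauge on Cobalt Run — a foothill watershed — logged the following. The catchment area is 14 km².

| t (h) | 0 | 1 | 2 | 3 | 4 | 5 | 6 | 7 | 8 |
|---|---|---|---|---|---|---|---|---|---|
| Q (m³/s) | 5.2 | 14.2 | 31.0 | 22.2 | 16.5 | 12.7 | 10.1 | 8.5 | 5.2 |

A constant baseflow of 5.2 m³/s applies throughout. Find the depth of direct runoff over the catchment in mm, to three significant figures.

d ≈ 20.3 mm

Direct runoff: 0.0, 9.0, 25.8, 17.0, 11.3, 7.5, 4.9, 3.3, 0.0 m³/s; ΣQ_DR = 78.80 m³/s.
V = ΣQ_DR · Δt = 78.80 × 3600 s = 2.837 × 10^5 m³.
Over A = 14 km², depth = V / A = 20.3 mm.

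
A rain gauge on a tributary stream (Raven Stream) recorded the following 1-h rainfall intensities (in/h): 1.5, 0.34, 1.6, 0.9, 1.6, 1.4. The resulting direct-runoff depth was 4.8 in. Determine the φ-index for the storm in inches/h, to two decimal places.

φ ≈ 0.44 in/h

Only the 5 blocks with intensity above φ contribute runoff: 1.5, 1.6, 0.9, 1.6, 1.4 in/h.
Σ(I−φ)·Δt = d  ⇒  (1.5+1.6+0.9+1.6+1.4 − 5φ)·1 = 4.8
φ = (7.000 − 4.8/1) / 5 = 0.44 in/h.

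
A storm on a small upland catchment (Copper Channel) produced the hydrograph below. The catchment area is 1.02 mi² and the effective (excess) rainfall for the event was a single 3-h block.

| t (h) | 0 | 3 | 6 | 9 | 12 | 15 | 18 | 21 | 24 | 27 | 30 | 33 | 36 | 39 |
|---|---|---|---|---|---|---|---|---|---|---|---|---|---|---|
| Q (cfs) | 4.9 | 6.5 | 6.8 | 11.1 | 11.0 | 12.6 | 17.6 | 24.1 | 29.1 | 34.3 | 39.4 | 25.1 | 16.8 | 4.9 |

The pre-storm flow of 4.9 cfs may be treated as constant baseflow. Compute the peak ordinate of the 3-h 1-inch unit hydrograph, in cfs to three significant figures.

U_p ≈ 43.1 cfs

Direct runoff: 0.0, 1.6, 1.9, 6.2, 6.1, 7.7, 12.7, 19.2, 24.2, 29.4, 34.5, 20.2, 11.9, 0.0 cfs; ΣQ_DR = 175.6 cfs, peak = 34.5 cfs.
Runoff depth d = ΣQ_DR·Δt / A = 175.6 × 10800 / (1.02 mi²) = 0.8003 in.
The 1-inch UH is the DRH scaled by (1 in)/d, so U_p = 34.5 × 1/0.8003 = 43.1 cfs.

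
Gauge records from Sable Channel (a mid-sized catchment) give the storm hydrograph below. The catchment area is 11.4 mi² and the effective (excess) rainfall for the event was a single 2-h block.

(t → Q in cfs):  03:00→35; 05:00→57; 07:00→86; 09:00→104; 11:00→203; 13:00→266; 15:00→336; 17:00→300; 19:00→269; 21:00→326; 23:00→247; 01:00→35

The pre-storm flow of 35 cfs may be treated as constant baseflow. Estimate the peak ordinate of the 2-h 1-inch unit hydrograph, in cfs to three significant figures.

Direct runoff: 0.0, 22.0, 51.0, 69.0, 168.0, 231.0, 301.0, 265.0, 234.0, 291.0, 212.0, 0.0 cfs; ΣQ_DR = 1844 cfs, peak = 301.0 cfs.
Runoff depth d = ΣQ_DR·Δt / A = 1844 × 7200 / (11.4 mi²) = 0.5013 in.
The 1-inch UH is the DRH scaled by (1 in)/d, so U_p = 301.0 × 1/0.5013 = 600 cfs.

U_p ≈ 600 cfs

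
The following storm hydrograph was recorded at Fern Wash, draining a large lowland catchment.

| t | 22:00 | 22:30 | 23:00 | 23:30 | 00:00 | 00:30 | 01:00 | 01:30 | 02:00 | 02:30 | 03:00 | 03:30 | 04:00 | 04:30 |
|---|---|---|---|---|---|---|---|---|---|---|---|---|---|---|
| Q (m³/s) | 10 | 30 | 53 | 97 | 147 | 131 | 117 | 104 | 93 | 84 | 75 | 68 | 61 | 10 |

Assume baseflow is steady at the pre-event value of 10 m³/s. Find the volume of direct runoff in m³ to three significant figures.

Direct-runoff ordinates (Q − Q_b): 0.0, 20.0, 43.0, 87.0, 137.0, 121.0, 107.0, 94.0, 83.0, 74.0, 65.0, 58.0, 51.0, 0.0 m³/s.
ΣQ_DR = 940.0 m³/s.
With Δt = 0.5 h = 1800 s, V = ΣQ_DR · Δt = 940.0 × 1800 = 1.69 × 10^6 m³.

V ≈ 1.69 × 10^6 m³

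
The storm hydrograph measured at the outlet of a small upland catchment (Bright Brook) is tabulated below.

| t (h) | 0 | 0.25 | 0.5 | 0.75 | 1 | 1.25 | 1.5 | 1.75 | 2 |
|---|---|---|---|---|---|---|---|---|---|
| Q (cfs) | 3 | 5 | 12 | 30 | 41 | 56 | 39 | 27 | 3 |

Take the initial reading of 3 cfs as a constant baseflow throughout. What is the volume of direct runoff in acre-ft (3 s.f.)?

V ≈ 3.90 acre-ft

Direct-runoff ordinates (Q − Q_b): 0.0, 2.0, 9.0, 27.0, 38.0, 53.0, 36.0, 24.0, 0.0 cfs.
ΣQ_DR = 189.0 cfs.
With Δt = 0.25 h = 900 s, V = ΣQ_DR · Δt = 189.0 × 900 = 1.70 × 10^5 ft³ = 3.90 acre-ft.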